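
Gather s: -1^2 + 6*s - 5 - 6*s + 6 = 0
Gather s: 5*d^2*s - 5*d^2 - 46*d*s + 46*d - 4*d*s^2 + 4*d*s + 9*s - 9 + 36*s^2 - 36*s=-5*d^2 + 46*d + s^2*(36 - 4*d) + s*(5*d^2 - 42*d - 27) - 9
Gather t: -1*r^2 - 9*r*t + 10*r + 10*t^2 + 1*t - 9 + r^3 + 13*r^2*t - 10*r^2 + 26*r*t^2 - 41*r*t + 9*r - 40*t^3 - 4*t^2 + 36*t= r^3 - 11*r^2 + 19*r - 40*t^3 + t^2*(26*r + 6) + t*(13*r^2 - 50*r + 37) - 9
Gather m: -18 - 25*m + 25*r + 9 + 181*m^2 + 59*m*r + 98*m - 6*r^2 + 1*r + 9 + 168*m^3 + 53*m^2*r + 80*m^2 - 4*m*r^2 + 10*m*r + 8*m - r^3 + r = 168*m^3 + m^2*(53*r + 261) + m*(-4*r^2 + 69*r + 81) - r^3 - 6*r^2 + 27*r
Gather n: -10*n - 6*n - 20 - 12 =-16*n - 32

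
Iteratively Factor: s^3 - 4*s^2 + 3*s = (s)*(s^2 - 4*s + 3) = s*(s - 1)*(s - 3)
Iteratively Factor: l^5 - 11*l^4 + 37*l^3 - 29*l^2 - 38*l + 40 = (l - 4)*(l^4 - 7*l^3 + 9*l^2 + 7*l - 10) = (l - 4)*(l - 2)*(l^3 - 5*l^2 - l + 5) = (l - 4)*(l - 2)*(l - 1)*(l^2 - 4*l - 5) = (l - 4)*(l - 2)*(l - 1)*(l + 1)*(l - 5)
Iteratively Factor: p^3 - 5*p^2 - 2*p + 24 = (p + 2)*(p^2 - 7*p + 12) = (p - 3)*(p + 2)*(p - 4)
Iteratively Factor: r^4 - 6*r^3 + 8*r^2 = (r)*(r^3 - 6*r^2 + 8*r) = r*(r - 4)*(r^2 - 2*r) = r^2*(r - 4)*(r - 2)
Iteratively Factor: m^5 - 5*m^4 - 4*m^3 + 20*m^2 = (m - 2)*(m^4 - 3*m^3 - 10*m^2) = (m - 5)*(m - 2)*(m^3 + 2*m^2) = m*(m - 5)*(m - 2)*(m^2 + 2*m) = m^2*(m - 5)*(m - 2)*(m + 2)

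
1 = 1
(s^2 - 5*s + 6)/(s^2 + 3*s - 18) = (s - 2)/(s + 6)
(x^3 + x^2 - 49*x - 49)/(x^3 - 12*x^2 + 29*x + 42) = (x + 7)/(x - 6)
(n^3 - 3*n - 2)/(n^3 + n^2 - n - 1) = (n - 2)/(n - 1)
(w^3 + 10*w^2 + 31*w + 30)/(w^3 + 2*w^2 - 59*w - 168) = (w^2 + 7*w + 10)/(w^2 - w - 56)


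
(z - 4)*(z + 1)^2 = z^3 - 2*z^2 - 7*z - 4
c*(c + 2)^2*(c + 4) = c^4 + 8*c^3 + 20*c^2 + 16*c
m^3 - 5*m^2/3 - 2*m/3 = m*(m - 2)*(m + 1/3)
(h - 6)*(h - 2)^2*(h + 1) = h^4 - 9*h^3 + 18*h^2 + 4*h - 24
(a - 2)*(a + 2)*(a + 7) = a^3 + 7*a^2 - 4*a - 28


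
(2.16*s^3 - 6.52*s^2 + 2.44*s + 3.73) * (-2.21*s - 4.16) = -4.7736*s^4 + 5.4236*s^3 + 21.7308*s^2 - 18.3937*s - 15.5168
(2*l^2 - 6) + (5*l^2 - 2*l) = 7*l^2 - 2*l - 6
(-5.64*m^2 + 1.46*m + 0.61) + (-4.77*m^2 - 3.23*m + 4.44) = -10.41*m^2 - 1.77*m + 5.05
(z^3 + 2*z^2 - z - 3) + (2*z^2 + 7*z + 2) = z^3 + 4*z^2 + 6*z - 1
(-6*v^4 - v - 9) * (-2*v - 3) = 12*v^5 + 18*v^4 + 2*v^2 + 21*v + 27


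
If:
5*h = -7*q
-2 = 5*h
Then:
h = -2/5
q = 2/7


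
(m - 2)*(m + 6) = m^2 + 4*m - 12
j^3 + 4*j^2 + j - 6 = (j - 1)*(j + 2)*(j + 3)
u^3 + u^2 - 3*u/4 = u*(u - 1/2)*(u + 3/2)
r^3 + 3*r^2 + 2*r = r*(r + 1)*(r + 2)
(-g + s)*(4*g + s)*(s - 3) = -4*g^2*s + 12*g^2 + 3*g*s^2 - 9*g*s + s^3 - 3*s^2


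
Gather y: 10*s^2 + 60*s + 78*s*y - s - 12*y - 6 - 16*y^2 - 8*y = 10*s^2 + 59*s - 16*y^2 + y*(78*s - 20) - 6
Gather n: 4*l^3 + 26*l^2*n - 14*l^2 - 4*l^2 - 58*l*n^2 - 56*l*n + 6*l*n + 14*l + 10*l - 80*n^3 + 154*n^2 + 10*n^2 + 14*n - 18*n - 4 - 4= 4*l^3 - 18*l^2 + 24*l - 80*n^3 + n^2*(164 - 58*l) + n*(26*l^2 - 50*l - 4) - 8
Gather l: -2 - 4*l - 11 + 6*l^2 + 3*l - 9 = 6*l^2 - l - 22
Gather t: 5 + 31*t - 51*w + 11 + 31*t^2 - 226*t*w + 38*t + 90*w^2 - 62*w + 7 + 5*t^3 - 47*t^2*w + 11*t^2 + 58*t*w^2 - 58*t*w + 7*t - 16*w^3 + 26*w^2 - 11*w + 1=5*t^3 + t^2*(42 - 47*w) + t*(58*w^2 - 284*w + 76) - 16*w^3 + 116*w^2 - 124*w + 24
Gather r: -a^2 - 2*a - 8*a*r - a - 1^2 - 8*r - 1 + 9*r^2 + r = -a^2 - 3*a + 9*r^2 + r*(-8*a - 7) - 2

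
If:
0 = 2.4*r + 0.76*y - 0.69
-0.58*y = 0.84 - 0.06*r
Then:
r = 0.72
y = -1.37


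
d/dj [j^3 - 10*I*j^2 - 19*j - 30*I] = 3*j^2 - 20*I*j - 19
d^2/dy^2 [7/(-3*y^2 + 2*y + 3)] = 14*(-9*y^2 + 6*y + 4*(3*y - 1)^2 + 9)/(-3*y^2 + 2*y + 3)^3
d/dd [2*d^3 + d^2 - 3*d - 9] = 6*d^2 + 2*d - 3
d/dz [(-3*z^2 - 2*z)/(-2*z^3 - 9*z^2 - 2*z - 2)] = 2*(-3*z^4 - 4*z^3 - 6*z^2 + 6*z + 2)/(4*z^6 + 36*z^5 + 89*z^4 + 44*z^3 + 40*z^2 + 8*z + 4)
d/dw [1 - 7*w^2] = -14*w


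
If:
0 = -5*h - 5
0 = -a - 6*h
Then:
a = 6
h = -1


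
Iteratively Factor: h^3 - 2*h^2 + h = (h)*(h^2 - 2*h + 1) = h*(h - 1)*(h - 1)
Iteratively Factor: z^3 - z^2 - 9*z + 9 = (z - 1)*(z^2 - 9) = (z - 3)*(z - 1)*(z + 3)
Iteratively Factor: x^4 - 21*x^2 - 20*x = (x + 4)*(x^3 - 4*x^2 - 5*x) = x*(x + 4)*(x^2 - 4*x - 5) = x*(x + 1)*(x + 4)*(x - 5)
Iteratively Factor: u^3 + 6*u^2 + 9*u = (u)*(u^2 + 6*u + 9) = u*(u + 3)*(u + 3)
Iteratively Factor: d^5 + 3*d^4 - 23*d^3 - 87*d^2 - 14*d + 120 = (d + 3)*(d^4 - 23*d^2 - 18*d + 40) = (d + 2)*(d + 3)*(d^3 - 2*d^2 - 19*d + 20) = (d - 1)*(d + 2)*(d + 3)*(d^2 - d - 20) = (d - 1)*(d + 2)*(d + 3)*(d + 4)*(d - 5)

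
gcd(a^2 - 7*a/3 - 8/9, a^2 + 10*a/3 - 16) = a - 8/3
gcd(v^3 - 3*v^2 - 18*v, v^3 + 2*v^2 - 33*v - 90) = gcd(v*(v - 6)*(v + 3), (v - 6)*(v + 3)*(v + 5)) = v^2 - 3*v - 18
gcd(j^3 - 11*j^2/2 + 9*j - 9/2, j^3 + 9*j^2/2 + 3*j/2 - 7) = j - 1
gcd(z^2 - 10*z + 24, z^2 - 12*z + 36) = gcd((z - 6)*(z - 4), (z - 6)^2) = z - 6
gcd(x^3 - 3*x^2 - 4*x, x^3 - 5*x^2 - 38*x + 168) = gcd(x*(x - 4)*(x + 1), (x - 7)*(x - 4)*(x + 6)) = x - 4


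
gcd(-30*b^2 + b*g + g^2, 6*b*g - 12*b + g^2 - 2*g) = 6*b + g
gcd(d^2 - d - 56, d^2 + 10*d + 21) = d + 7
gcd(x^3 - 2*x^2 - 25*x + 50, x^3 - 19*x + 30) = x^2 + 3*x - 10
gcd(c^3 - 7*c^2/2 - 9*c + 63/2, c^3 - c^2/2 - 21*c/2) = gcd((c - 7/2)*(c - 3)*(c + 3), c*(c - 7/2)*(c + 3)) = c^2 - c/2 - 21/2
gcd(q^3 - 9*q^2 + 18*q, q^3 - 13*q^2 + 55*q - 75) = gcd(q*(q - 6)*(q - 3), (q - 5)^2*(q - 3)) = q - 3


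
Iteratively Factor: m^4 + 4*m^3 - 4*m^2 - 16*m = (m + 4)*(m^3 - 4*m) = (m - 2)*(m + 4)*(m^2 + 2*m) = m*(m - 2)*(m + 4)*(m + 2)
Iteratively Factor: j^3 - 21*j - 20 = (j - 5)*(j^2 + 5*j + 4) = (j - 5)*(j + 4)*(j + 1)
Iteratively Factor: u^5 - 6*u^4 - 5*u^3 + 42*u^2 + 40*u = (u - 4)*(u^4 - 2*u^3 - 13*u^2 - 10*u) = (u - 4)*(u + 1)*(u^3 - 3*u^2 - 10*u) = u*(u - 4)*(u + 1)*(u^2 - 3*u - 10) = u*(u - 4)*(u + 1)*(u + 2)*(u - 5)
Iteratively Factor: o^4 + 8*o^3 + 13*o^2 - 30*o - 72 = (o + 3)*(o^3 + 5*o^2 - 2*o - 24) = (o - 2)*(o + 3)*(o^2 + 7*o + 12) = (o - 2)*(o + 3)*(o + 4)*(o + 3)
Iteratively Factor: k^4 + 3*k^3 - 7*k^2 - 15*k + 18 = (k + 3)*(k^3 - 7*k + 6) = (k - 2)*(k + 3)*(k^2 + 2*k - 3) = (k - 2)*(k - 1)*(k + 3)*(k + 3)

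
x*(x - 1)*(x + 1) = x^3 - x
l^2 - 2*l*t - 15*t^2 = (l - 5*t)*(l + 3*t)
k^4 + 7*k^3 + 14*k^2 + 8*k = k*(k + 1)*(k + 2)*(k + 4)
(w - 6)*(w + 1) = w^2 - 5*w - 6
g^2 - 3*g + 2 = (g - 2)*(g - 1)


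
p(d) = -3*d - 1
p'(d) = -3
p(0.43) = -2.29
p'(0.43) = -3.00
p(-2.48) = 6.44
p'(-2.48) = -3.00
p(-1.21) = 2.63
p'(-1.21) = -3.00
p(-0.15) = -0.55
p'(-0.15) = -3.00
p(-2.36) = 6.08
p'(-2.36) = -3.00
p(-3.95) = 10.85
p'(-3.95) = -3.00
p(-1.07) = 2.21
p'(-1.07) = -3.00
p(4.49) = -14.47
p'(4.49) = -3.00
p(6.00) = -19.00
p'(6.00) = -3.00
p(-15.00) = 44.00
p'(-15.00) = -3.00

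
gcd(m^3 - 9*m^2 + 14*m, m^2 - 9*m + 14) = m^2 - 9*m + 14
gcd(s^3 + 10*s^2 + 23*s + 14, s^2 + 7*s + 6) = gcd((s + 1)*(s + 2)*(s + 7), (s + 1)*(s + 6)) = s + 1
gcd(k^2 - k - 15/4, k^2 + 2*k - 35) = 1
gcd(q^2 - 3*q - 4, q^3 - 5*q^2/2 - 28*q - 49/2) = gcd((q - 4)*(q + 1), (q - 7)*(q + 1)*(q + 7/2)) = q + 1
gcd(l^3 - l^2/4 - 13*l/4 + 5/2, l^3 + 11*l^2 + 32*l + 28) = l + 2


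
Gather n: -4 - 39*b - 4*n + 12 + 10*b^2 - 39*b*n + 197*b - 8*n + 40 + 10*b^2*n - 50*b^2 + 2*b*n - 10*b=-40*b^2 + 148*b + n*(10*b^2 - 37*b - 12) + 48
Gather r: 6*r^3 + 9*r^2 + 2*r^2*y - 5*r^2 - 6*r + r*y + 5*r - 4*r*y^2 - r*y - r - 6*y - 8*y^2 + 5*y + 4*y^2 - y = 6*r^3 + r^2*(2*y + 4) + r*(-4*y^2 - 2) - 4*y^2 - 2*y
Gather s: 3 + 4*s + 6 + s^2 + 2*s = s^2 + 6*s + 9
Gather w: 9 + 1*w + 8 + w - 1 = 2*w + 16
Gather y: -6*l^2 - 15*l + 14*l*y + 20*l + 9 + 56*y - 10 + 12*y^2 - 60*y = -6*l^2 + 5*l + 12*y^2 + y*(14*l - 4) - 1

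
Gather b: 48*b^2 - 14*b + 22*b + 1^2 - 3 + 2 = 48*b^2 + 8*b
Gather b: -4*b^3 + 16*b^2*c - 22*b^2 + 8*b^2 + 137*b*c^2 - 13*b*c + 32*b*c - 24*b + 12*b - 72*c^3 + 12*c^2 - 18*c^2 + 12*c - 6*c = -4*b^3 + b^2*(16*c - 14) + b*(137*c^2 + 19*c - 12) - 72*c^3 - 6*c^2 + 6*c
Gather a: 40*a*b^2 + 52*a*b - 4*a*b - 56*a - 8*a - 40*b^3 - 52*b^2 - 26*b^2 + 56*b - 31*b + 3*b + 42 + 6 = a*(40*b^2 + 48*b - 64) - 40*b^3 - 78*b^2 + 28*b + 48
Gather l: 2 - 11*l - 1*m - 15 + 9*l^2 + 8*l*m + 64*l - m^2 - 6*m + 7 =9*l^2 + l*(8*m + 53) - m^2 - 7*m - 6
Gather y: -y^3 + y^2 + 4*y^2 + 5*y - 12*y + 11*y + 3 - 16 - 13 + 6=-y^3 + 5*y^2 + 4*y - 20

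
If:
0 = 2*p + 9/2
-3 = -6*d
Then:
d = 1/2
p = -9/4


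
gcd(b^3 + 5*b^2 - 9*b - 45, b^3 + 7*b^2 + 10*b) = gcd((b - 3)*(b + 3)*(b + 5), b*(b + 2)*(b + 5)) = b + 5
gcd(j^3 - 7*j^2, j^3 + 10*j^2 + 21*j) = j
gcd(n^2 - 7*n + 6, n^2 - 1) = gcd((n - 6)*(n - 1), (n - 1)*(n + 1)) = n - 1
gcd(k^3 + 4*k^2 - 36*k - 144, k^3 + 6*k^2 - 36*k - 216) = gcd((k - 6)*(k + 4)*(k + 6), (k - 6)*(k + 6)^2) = k^2 - 36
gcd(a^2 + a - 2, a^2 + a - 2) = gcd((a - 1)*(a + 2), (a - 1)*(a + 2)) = a^2 + a - 2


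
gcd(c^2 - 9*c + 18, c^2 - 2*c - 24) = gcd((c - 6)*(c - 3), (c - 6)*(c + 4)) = c - 6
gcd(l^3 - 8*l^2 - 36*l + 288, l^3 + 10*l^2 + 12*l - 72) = l + 6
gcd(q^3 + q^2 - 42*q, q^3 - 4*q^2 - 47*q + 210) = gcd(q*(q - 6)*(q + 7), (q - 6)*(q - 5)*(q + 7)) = q^2 + q - 42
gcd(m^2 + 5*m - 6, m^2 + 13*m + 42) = m + 6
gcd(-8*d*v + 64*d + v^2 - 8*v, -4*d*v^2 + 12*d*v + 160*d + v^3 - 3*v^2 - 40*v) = v - 8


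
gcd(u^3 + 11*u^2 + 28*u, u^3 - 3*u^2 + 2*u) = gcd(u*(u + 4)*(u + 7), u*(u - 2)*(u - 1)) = u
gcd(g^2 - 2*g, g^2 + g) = g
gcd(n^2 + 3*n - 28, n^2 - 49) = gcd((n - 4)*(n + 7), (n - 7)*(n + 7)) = n + 7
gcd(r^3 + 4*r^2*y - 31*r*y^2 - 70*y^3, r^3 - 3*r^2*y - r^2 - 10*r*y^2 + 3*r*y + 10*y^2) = -r^2 + 3*r*y + 10*y^2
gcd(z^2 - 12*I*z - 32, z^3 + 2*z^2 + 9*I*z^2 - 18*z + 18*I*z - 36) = 1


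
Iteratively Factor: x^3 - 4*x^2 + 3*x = (x - 1)*(x^2 - 3*x) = (x - 3)*(x - 1)*(x)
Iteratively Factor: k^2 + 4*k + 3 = (k + 3)*(k + 1)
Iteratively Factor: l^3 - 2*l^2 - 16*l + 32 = (l + 4)*(l^2 - 6*l + 8) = (l - 2)*(l + 4)*(l - 4)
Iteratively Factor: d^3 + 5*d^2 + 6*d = (d + 3)*(d^2 + 2*d) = (d + 2)*(d + 3)*(d)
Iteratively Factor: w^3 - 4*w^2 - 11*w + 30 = (w - 5)*(w^2 + w - 6) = (w - 5)*(w - 2)*(w + 3)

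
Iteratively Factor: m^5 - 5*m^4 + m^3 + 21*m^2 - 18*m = (m - 3)*(m^4 - 2*m^3 - 5*m^2 + 6*m) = (m - 3)*(m - 1)*(m^3 - m^2 - 6*m) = m*(m - 3)*(m - 1)*(m^2 - m - 6) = m*(m - 3)^2*(m - 1)*(m + 2)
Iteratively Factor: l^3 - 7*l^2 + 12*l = (l - 3)*(l^2 - 4*l) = l*(l - 3)*(l - 4)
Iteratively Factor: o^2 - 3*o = (o - 3)*(o)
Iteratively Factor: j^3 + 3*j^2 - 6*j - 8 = (j + 1)*(j^2 + 2*j - 8) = (j + 1)*(j + 4)*(j - 2)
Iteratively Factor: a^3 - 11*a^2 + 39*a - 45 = (a - 3)*(a^2 - 8*a + 15) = (a - 5)*(a - 3)*(a - 3)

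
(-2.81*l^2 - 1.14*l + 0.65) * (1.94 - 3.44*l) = 9.6664*l^3 - 1.5298*l^2 - 4.4476*l + 1.261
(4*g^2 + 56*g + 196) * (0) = 0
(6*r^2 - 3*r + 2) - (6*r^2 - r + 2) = -2*r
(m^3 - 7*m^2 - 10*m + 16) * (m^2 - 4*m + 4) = m^5 - 11*m^4 + 22*m^3 + 28*m^2 - 104*m + 64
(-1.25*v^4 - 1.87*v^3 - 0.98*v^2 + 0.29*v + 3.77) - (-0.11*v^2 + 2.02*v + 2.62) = -1.25*v^4 - 1.87*v^3 - 0.87*v^2 - 1.73*v + 1.15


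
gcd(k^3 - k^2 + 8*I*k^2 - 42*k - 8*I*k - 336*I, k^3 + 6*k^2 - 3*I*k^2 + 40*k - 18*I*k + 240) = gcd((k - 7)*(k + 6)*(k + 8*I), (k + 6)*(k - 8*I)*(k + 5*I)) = k + 6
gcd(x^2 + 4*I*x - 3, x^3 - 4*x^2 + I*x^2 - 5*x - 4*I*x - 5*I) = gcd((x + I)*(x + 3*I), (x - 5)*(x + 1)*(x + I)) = x + I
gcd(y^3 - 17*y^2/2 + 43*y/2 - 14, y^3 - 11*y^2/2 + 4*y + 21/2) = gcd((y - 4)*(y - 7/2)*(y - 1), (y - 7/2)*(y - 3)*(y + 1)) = y - 7/2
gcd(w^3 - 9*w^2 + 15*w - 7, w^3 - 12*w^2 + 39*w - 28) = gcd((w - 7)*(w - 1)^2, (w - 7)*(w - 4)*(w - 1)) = w^2 - 8*w + 7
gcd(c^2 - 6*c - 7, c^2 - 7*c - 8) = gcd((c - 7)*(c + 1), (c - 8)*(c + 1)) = c + 1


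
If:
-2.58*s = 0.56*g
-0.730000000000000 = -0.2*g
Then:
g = 3.65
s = -0.79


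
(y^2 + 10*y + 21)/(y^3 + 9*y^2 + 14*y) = (y + 3)/(y*(y + 2))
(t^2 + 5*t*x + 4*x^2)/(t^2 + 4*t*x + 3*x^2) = (t + 4*x)/(t + 3*x)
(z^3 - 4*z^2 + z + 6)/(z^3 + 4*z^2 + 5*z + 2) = (z^2 - 5*z + 6)/(z^2 + 3*z + 2)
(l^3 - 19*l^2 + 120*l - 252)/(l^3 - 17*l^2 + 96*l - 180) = (l - 7)/(l - 5)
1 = 1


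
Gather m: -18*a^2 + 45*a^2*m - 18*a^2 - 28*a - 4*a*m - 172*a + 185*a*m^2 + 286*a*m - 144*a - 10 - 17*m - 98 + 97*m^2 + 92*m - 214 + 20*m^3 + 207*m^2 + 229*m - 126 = -36*a^2 - 344*a + 20*m^3 + m^2*(185*a + 304) + m*(45*a^2 + 282*a + 304) - 448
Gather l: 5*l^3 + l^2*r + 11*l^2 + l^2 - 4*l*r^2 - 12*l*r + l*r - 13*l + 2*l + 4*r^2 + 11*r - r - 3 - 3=5*l^3 + l^2*(r + 12) + l*(-4*r^2 - 11*r - 11) + 4*r^2 + 10*r - 6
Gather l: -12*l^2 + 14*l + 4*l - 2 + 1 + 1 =-12*l^2 + 18*l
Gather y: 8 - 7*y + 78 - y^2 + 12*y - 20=-y^2 + 5*y + 66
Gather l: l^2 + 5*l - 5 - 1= l^2 + 5*l - 6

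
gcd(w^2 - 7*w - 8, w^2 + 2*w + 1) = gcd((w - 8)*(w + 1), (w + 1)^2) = w + 1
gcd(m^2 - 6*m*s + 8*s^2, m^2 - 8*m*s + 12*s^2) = -m + 2*s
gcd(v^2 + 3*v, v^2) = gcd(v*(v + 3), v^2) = v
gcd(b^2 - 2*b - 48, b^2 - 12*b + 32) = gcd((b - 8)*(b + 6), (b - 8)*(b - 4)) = b - 8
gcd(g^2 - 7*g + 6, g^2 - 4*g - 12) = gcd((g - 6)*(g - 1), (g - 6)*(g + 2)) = g - 6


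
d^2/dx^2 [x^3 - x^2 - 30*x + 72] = 6*x - 2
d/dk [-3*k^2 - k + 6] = -6*k - 1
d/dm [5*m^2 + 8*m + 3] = 10*m + 8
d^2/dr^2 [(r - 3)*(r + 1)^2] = 6*r - 2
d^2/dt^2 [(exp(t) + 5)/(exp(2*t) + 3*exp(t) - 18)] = (exp(4*t) + 17*exp(3*t) + 153*exp(2*t) + 459*exp(t) + 594)*exp(t)/(exp(6*t) + 9*exp(5*t) - 27*exp(4*t) - 297*exp(3*t) + 486*exp(2*t) + 2916*exp(t) - 5832)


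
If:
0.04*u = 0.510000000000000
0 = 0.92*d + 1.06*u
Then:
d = -14.69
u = 12.75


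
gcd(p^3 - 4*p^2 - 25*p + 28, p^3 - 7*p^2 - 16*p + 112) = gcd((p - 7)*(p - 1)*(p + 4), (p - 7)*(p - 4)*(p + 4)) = p^2 - 3*p - 28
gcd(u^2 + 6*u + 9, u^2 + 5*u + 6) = u + 3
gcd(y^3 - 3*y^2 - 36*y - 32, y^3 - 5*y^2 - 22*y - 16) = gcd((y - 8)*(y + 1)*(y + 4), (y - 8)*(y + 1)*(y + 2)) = y^2 - 7*y - 8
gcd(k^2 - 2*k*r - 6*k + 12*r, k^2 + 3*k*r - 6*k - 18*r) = k - 6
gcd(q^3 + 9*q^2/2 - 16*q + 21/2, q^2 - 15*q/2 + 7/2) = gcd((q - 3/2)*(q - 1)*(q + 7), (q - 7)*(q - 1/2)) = 1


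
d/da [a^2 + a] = 2*a + 1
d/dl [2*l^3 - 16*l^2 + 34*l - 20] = 6*l^2 - 32*l + 34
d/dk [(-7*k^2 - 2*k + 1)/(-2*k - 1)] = 2*(7*k^2 + 7*k + 2)/(4*k^2 + 4*k + 1)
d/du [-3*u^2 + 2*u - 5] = 2 - 6*u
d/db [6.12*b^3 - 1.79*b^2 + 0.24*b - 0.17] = 18.36*b^2 - 3.58*b + 0.24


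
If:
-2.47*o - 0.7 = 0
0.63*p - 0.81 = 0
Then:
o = -0.28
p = 1.29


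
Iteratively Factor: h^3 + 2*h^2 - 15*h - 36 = (h + 3)*(h^2 - h - 12) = (h - 4)*(h + 3)*(h + 3)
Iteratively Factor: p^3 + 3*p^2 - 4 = (p - 1)*(p^2 + 4*p + 4) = (p - 1)*(p + 2)*(p + 2)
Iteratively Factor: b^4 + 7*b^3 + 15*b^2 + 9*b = (b + 3)*(b^3 + 4*b^2 + 3*b) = (b + 3)^2*(b^2 + b) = (b + 1)*(b + 3)^2*(b)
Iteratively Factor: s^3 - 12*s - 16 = (s + 2)*(s^2 - 2*s - 8) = (s + 2)^2*(s - 4)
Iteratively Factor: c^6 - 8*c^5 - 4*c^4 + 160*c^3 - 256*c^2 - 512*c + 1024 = (c + 4)*(c^5 - 12*c^4 + 44*c^3 - 16*c^2 - 192*c + 256) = (c - 4)*(c + 4)*(c^4 - 8*c^3 + 12*c^2 + 32*c - 64) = (c - 4)^2*(c + 4)*(c^3 - 4*c^2 - 4*c + 16) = (c - 4)^3*(c + 4)*(c^2 - 4) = (c - 4)^3*(c - 2)*(c + 4)*(c + 2)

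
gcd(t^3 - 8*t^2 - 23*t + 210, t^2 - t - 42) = t - 7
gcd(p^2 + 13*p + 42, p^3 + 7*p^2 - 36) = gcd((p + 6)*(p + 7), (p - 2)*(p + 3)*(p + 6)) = p + 6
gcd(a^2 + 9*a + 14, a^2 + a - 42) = a + 7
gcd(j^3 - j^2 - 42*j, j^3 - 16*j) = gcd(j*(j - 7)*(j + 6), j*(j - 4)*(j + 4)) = j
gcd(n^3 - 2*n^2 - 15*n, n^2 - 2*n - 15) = n^2 - 2*n - 15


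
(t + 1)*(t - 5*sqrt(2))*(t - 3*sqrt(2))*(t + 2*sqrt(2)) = t^4 - 6*sqrt(2)*t^3 + t^3 - 6*sqrt(2)*t^2 - 2*t^2 - 2*t + 60*sqrt(2)*t + 60*sqrt(2)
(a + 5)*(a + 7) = a^2 + 12*a + 35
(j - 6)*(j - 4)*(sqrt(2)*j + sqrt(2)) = sqrt(2)*j^3 - 9*sqrt(2)*j^2 + 14*sqrt(2)*j + 24*sqrt(2)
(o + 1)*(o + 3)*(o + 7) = o^3 + 11*o^2 + 31*o + 21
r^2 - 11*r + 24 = (r - 8)*(r - 3)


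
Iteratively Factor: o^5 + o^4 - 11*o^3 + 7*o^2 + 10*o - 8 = (o - 1)*(o^4 + 2*o^3 - 9*o^2 - 2*o + 8) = (o - 2)*(o - 1)*(o^3 + 4*o^2 - o - 4) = (o - 2)*(o - 1)*(o + 1)*(o^2 + 3*o - 4) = (o - 2)*(o - 1)^2*(o + 1)*(o + 4)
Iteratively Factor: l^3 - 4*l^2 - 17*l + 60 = (l - 3)*(l^2 - l - 20) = (l - 5)*(l - 3)*(l + 4)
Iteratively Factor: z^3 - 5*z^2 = (z)*(z^2 - 5*z) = z*(z - 5)*(z)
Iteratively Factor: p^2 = (p)*(p)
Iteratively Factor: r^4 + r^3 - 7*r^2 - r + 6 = (r - 2)*(r^3 + 3*r^2 - r - 3) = (r - 2)*(r + 3)*(r^2 - 1) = (r - 2)*(r - 1)*(r + 3)*(r + 1)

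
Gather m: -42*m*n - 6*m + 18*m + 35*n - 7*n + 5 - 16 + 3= m*(12 - 42*n) + 28*n - 8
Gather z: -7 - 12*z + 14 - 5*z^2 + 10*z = -5*z^2 - 2*z + 7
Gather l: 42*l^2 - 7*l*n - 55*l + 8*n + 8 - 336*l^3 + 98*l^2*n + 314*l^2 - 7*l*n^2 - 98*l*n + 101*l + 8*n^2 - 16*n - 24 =-336*l^3 + l^2*(98*n + 356) + l*(-7*n^2 - 105*n + 46) + 8*n^2 - 8*n - 16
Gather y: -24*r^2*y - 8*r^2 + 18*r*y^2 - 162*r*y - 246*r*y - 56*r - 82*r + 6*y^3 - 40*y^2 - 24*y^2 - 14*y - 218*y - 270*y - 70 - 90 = -8*r^2 - 138*r + 6*y^3 + y^2*(18*r - 64) + y*(-24*r^2 - 408*r - 502) - 160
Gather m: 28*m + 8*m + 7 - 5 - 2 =36*m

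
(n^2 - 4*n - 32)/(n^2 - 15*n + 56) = (n + 4)/(n - 7)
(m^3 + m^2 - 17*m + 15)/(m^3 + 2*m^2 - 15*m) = (m - 1)/m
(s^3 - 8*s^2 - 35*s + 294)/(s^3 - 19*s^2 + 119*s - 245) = (s + 6)/(s - 5)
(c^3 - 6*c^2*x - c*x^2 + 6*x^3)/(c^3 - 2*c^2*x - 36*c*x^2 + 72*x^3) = (-c^2 + x^2)/(-c^2 - 4*c*x + 12*x^2)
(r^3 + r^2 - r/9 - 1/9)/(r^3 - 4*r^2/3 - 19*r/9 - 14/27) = 3*(3*r^2 + 2*r - 1)/(9*r^2 - 15*r - 14)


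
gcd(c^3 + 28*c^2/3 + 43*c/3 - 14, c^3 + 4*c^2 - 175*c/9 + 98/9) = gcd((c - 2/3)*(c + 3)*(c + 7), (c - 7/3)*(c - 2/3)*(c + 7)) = c^2 + 19*c/3 - 14/3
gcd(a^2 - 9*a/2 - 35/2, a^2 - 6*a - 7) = a - 7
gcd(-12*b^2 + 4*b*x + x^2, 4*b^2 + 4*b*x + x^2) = 1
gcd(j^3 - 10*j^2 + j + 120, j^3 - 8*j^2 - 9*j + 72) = j^2 - 5*j - 24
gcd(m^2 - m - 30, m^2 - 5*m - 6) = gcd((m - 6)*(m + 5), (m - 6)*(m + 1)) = m - 6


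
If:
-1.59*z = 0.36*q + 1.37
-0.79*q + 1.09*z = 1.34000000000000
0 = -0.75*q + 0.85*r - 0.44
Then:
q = -2.20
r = -1.42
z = -0.36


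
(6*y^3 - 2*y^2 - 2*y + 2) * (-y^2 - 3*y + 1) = -6*y^5 - 16*y^4 + 14*y^3 + 2*y^2 - 8*y + 2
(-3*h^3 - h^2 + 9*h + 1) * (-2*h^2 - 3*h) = 6*h^5 + 11*h^4 - 15*h^3 - 29*h^2 - 3*h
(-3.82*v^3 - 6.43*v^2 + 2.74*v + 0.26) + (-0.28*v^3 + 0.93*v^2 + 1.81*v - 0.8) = -4.1*v^3 - 5.5*v^2 + 4.55*v - 0.54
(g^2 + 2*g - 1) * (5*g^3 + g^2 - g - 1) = 5*g^5 + 11*g^4 - 4*g^3 - 4*g^2 - g + 1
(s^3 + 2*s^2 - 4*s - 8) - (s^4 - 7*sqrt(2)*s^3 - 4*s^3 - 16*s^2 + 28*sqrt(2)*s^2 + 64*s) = -s^4 + 5*s^3 + 7*sqrt(2)*s^3 - 28*sqrt(2)*s^2 + 18*s^2 - 68*s - 8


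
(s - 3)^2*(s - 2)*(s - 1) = s^4 - 9*s^3 + 29*s^2 - 39*s + 18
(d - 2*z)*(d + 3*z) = d^2 + d*z - 6*z^2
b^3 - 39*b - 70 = (b - 7)*(b + 2)*(b + 5)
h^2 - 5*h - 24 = (h - 8)*(h + 3)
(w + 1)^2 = w^2 + 2*w + 1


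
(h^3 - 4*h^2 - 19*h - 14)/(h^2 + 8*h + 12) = (h^2 - 6*h - 7)/(h + 6)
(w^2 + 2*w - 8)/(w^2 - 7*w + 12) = (w^2 + 2*w - 8)/(w^2 - 7*w + 12)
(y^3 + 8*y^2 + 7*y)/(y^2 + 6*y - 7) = y*(y + 1)/(y - 1)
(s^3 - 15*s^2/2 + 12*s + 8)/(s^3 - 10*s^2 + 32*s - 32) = (s + 1/2)/(s - 2)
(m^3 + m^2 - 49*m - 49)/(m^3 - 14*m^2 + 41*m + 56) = (m + 7)/(m - 8)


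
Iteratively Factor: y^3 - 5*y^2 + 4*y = (y)*(y^2 - 5*y + 4) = y*(y - 4)*(y - 1)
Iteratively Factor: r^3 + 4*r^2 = (r + 4)*(r^2) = r*(r + 4)*(r)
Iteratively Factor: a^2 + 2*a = (a)*(a + 2)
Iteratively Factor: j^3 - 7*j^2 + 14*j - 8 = (j - 4)*(j^2 - 3*j + 2) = (j - 4)*(j - 1)*(j - 2)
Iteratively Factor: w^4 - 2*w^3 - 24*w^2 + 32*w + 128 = (w + 4)*(w^3 - 6*w^2 + 32) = (w - 4)*(w + 4)*(w^2 - 2*w - 8) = (w - 4)*(w + 2)*(w + 4)*(w - 4)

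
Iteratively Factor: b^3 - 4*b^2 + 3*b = (b)*(b^2 - 4*b + 3) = b*(b - 3)*(b - 1)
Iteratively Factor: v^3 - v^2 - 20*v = (v - 5)*(v^2 + 4*v) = (v - 5)*(v + 4)*(v)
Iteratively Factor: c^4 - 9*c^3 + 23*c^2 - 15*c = (c - 3)*(c^3 - 6*c^2 + 5*c) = (c - 3)*(c - 1)*(c^2 - 5*c) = (c - 5)*(c - 3)*(c - 1)*(c)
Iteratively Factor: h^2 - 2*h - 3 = (h + 1)*(h - 3)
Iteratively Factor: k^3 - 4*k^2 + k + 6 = (k - 2)*(k^2 - 2*k - 3) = (k - 3)*(k - 2)*(k + 1)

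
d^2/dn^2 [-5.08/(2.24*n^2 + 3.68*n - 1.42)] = (50.978816*n^2 + 83.750912*n - 5.08*(4.48*n + 3.68)*(8.96*n + 7.36) - 32.316928)/(2.24*n^2 + 3.68*n - 1.42)^3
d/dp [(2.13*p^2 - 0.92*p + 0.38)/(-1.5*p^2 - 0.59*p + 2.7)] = (-2.6367*p^2 + 12.642*p - 2.2598)/(2.25*p^4 + 1.77*p^3 - 7.7519*p^2 - 3.186*p + 7.29)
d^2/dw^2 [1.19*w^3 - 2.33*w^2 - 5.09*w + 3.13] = 7.14*w - 4.66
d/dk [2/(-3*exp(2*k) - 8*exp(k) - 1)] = (12*exp(k) + 16)*exp(k)/(3*exp(2*k) + 8*exp(k) + 1)^2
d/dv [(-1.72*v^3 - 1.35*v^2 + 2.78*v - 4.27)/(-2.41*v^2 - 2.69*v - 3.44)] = (4.1452*v^4 + 9.2536*v^3 + 28.0817*v^2 - 11.2934*v - 21.0495)/(5.8081*v^4 + 12.9658*v^3 + 23.8169*v^2 + 18.5072*v + 11.8336)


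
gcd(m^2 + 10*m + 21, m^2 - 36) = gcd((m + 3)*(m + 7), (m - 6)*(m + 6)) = 1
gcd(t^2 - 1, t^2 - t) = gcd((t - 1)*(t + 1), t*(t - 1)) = t - 1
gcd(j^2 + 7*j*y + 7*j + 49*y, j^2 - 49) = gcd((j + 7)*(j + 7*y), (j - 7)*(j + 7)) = j + 7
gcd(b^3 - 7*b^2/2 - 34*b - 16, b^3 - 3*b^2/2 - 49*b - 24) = b^2 - 15*b/2 - 4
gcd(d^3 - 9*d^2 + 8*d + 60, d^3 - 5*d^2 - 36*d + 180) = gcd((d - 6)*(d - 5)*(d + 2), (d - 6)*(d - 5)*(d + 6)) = d^2 - 11*d + 30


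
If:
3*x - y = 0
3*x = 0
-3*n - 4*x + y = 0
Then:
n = 0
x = 0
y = 0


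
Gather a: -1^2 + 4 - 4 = -1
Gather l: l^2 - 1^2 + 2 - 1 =l^2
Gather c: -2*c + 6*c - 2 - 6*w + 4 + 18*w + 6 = 4*c + 12*w + 8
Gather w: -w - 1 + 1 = -w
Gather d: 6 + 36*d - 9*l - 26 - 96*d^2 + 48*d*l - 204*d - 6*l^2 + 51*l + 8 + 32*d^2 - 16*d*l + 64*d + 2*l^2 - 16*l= -64*d^2 + d*(32*l - 104) - 4*l^2 + 26*l - 12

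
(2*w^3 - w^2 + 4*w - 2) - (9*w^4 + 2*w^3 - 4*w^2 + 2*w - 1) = -9*w^4 + 3*w^2 + 2*w - 1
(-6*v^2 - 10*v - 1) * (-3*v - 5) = 18*v^3 + 60*v^2 + 53*v + 5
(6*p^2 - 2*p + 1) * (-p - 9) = -6*p^3 - 52*p^2 + 17*p - 9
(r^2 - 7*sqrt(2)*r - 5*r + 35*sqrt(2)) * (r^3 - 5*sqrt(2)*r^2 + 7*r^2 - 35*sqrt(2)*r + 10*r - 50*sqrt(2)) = r^5 - 12*sqrt(2)*r^4 + 2*r^4 - 24*sqrt(2)*r^3 + 45*r^3 + 90*r^2 + 300*sqrt(2)*r^2 - 1750*r + 600*sqrt(2)*r - 3500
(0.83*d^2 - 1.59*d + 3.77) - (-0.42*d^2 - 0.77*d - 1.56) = 1.25*d^2 - 0.82*d + 5.33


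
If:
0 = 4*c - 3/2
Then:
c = 3/8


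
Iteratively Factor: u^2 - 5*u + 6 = (u - 3)*(u - 2)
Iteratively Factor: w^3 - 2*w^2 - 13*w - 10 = (w + 1)*(w^2 - 3*w - 10) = (w - 5)*(w + 1)*(w + 2)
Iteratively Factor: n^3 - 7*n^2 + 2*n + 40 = (n - 4)*(n^2 - 3*n - 10) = (n - 5)*(n - 4)*(n + 2)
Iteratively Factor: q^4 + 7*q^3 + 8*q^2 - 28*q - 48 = (q + 3)*(q^3 + 4*q^2 - 4*q - 16) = (q + 3)*(q + 4)*(q^2 - 4) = (q - 2)*(q + 3)*(q + 4)*(q + 2)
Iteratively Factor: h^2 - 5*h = (h)*(h - 5)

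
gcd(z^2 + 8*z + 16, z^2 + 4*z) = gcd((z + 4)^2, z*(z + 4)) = z + 4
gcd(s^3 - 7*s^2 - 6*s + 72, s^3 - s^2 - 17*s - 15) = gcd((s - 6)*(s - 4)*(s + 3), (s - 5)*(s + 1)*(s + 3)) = s + 3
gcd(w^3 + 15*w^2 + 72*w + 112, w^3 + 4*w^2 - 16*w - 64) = w^2 + 8*w + 16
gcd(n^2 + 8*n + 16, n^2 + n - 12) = n + 4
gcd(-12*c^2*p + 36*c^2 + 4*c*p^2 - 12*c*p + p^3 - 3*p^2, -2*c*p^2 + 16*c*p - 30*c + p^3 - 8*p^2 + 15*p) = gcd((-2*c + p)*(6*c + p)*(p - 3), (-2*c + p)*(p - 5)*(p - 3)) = -2*c*p + 6*c + p^2 - 3*p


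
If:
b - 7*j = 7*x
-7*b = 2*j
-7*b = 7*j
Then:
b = 0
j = 0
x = 0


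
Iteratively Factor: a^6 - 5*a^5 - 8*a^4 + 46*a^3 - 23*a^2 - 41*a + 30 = (a - 1)*(a^5 - 4*a^4 - 12*a^3 + 34*a^2 + 11*a - 30) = (a - 5)*(a - 1)*(a^4 + a^3 - 7*a^2 - a + 6) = (a - 5)*(a - 2)*(a - 1)*(a^3 + 3*a^2 - a - 3) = (a - 5)*(a - 2)*(a - 1)*(a + 1)*(a^2 + 2*a - 3) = (a - 5)*(a - 2)*(a - 1)*(a + 1)*(a + 3)*(a - 1)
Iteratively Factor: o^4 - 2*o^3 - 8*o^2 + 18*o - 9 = (o - 3)*(o^3 + o^2 - 5*o + 3) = (o - 3)*(o - 1)*(o^2 + 2*o - 3) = (o - 3)*(o - 1)*(o + 3)*(o - 1)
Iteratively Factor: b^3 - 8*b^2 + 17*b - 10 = (b - 5)*(b^2 - 3*b + 2) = (b - 5)*(b - 2)*(b - 1)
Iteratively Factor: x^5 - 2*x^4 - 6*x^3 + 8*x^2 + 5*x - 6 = (x - 3)*(x^4 + x^3 - 3*x^2 - x + 2) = (x - 3)*(x - 1)*(x^3 + 2*x^2 - x - 2) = (x - 3)*(x - 1)*(x + 2)*(x^2 - 1) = (x - 3)*(x - 1)*(x + 1)*(x + 2)*(x - 1)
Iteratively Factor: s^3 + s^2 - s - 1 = (s + 1)*(s^2 - 1) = (s + 1)^2*(s - 1)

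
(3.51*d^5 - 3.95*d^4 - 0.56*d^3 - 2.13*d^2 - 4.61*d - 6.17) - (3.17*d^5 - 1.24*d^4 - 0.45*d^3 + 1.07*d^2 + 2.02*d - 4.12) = 0.34*d^5 - 2.71*d^4 - 0.11*d^3 - 3.2*d^2 - 6.63*d - 2.05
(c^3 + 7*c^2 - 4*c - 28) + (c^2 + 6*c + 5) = c^3 + 8*c^2 + 2*c - 23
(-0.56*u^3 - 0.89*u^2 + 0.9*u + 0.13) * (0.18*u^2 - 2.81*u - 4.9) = -0.1008*u^5 + 1.4134*u^4 + 5.4069*u^3 + 1.8554*u^2 - 4.7753*u - 0.637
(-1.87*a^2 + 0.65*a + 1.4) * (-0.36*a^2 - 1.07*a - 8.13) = 0.6732*a^4 + 1.7669*a^3 + 14.0036*a^2 - 6.7825*a - 11.382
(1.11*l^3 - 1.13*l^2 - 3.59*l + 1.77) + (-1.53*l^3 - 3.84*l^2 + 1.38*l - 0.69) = -0.42*l^3 - 4.97*l^2 - 2.21*l + 1.08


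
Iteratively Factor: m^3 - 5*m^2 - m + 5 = (m - 5)*(m^2 - 1) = (m - 5)*(m - 1)*(m + 1)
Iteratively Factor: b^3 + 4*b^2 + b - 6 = (b + 3)*(b^2 + b - 2) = (b - 1)*(b + 3)*(b + 2)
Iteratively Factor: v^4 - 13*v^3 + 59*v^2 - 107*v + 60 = (v - 3)*(v^3 - 10*v^2 + 29*v - 20) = (v - 5)*(v - 3)*(v^2 - 5*v + 4) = (v - 5)*(v - 4)*(v - 3)*(v - 1)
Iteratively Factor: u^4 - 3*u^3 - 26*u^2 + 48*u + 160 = (u - 5)*(u^3 + 2*u^2 - 16*u - 32) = (u - 5)*(u + 4)*(u^2 - 2*u - 8) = (u - 5)*(u - 4)*(u + 4)*(u + 2)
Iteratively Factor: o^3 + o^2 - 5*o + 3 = (o - 1)*(o^2 + 2*o - 3) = (o - 1)*(o + 3)*(o - 1)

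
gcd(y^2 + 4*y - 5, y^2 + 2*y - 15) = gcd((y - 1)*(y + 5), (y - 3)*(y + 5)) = y + 5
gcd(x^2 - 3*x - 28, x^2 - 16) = x + 4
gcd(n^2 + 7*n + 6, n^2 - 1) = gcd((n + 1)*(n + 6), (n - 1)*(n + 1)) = n + 1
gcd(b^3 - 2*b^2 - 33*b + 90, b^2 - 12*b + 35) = b - 5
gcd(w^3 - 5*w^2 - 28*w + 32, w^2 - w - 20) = w + 4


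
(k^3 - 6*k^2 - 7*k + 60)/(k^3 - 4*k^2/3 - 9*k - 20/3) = 3*(k^2 - 2*k - 15)/(3*k^2 + 8*k + 5)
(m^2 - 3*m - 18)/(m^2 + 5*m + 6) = (m - 6)/(m + 2)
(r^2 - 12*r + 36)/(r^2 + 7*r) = (r^2 - 12*r + 36)/(r*(r + 7))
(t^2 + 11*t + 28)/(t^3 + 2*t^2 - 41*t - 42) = (t + 4)/(t^2 - 5*t - 6)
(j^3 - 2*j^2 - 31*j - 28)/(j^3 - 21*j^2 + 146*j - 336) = (j^2 + 5*j + 4)/(j^2 - 14*j + 48)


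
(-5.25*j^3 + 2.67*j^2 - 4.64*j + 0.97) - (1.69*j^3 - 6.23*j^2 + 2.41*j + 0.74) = -6.94*j^3 + 8.9*j^2 - 7.05*j + 0.23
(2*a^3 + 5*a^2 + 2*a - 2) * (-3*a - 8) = -6*a^4 - 31*a^3 - 46*a^2 - 10*a + 16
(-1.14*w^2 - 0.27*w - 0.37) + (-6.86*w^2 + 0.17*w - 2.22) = -8.0*w^2 - 0.1*w - 2.59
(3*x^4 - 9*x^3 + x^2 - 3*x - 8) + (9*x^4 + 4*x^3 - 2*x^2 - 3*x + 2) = 12*x^4 - 5*x^3 - x^2 - 6*x - 6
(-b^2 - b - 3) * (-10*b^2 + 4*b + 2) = 10*b^4 + 6*b^3 + 24*b^2 - 14*b - 6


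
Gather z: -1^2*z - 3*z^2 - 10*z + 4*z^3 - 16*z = 4*z^3 - 3*z^2 - 27*z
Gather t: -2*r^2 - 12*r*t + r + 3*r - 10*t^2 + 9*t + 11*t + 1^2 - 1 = -2*r^2 + 4*r - 10*t^2 + t*(20 - 12*r)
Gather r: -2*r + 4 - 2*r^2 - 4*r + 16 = -2*r^2 - 6*r + 20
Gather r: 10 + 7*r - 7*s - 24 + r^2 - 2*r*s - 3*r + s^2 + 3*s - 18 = r^2 + r*(4 - 2*s) + s^2 - 4*s - 32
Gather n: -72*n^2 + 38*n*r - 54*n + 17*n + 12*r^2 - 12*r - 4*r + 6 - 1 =-72*n^2 + n*(38*r - 37) + 12*r^2 - 16*r + 5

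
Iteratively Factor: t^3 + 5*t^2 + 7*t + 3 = (t + 1)*(t^2 + 4*t + 3) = (t + 1)*(t + 3)*(t + 1)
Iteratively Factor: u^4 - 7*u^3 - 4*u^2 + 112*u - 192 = (u - 4)*(u^3 - 3*u^2 - 16*u + 48) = (u - 4)^2*(u^2 + u - 12) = (u - 4)^2*(u - 3)*(u + 4)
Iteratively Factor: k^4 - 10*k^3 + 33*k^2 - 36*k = (k - 4)*(k^3 - 6*k^2 + 9*k) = (k - 4)*(k - 3)*(k^2 - 3*k) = (k - 4)*(k - 3)^2*(k)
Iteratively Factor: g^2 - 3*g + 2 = (g - 1)*(g - 2)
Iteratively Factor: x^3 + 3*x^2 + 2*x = (x)*(x^2 + 3*x + 2) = x*(x + 2)*(x + 1)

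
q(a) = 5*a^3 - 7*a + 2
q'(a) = 15*a^2 - 7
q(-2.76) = -83.80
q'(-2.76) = 107.26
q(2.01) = 28.53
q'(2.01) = 53.60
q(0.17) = 0.83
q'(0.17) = -6.57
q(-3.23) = -143.88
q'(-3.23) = 149.49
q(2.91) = 104.84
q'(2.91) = 120.02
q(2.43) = 56.73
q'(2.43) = 81.57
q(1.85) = 20.71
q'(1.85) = 44.34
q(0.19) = 0.70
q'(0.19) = -6.46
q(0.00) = 2.00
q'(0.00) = -7.00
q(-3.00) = -112.00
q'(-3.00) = 128.00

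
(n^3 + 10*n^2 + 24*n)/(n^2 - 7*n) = (n^2 + 10*n + 24)/(n - 7)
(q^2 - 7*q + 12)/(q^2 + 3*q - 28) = (q - 3)/(q + 7)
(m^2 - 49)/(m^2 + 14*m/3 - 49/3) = 3*(m - 7)/(3*m - 7)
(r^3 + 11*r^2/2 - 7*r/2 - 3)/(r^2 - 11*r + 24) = (2*r^3 + 11*r^2 - 7*r - 6)/(2*(r^2 - 11*r + 24))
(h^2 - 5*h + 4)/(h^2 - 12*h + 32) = (h - 1)/(h - 8)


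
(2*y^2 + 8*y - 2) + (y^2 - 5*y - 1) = 3*y^2 + 3*y - 3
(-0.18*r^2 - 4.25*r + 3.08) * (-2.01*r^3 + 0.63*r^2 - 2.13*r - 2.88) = 0.3618*r^5 + 8.4291*r^4 - 8.4849*r^3 + 11.5113*r^2 + 5.6796*r - 8.8704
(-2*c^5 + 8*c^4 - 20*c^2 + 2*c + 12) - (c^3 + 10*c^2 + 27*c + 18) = -2*c^5 + 8*c^4 - c^3 - 30*c^2 - 25*c - 6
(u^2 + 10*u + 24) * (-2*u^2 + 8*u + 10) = -2*u^4 - 12*u^3 + 42*u^2 + 292*u + 240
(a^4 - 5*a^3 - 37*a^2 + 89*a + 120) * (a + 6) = a^5 + a^4 - 67*a^3 - 133*a^2 + 654*a + 720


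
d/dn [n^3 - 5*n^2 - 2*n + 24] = 3*n^2 - 10*n - 2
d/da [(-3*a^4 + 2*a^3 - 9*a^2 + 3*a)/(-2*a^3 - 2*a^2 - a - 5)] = (6*a^6 + 12*a^5 - 13*a^4 + 68*a^3 - 15*a^2 + 90*a - 15)/(4*a^6 + 8*a^5 + 8*a^4 + 24*a^3 + 21*a^2 + 10*a + 25)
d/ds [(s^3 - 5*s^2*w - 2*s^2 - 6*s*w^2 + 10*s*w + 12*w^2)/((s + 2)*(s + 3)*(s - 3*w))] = ((s + 2)*(s + 3)*(s - 3*w)*(3*s^2 - 10*s*w - 4*s - 6*w^2 + 10*w) + (s + 2)*(s + 3)*(-s^3 + 5*s^2*w + 2*s^2 + 6*s*w^2 - 10*s*w - 12*w^2) + (s + 2)*(s - 3*w)*(-s^3 + 5*s^2*w + 2*s^2 + 6*s*w^2 - 10*s*w - 12*w^2) + (s + 3)*(s - 3*w)*(-s^3 + 5*s^2*w + 2*s^2 + 6*s*w^2 - 10*s*w - 12*w^2))/((s + 2)^2*(s + 3)^2*(s - 3*w)^2)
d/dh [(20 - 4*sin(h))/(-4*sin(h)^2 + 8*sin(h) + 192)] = (10*sin(h) + cos(h)^2 - 59)*cos(h)/((sin(h) - 8)^2*(sin(h) + 6)^2)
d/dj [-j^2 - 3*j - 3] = -2*j - 3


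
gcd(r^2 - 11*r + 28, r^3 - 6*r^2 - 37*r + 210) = r - 7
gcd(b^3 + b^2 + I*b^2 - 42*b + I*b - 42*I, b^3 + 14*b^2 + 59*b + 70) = b + 7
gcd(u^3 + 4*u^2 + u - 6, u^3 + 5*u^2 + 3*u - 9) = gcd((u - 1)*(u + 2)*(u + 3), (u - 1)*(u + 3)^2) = u^2 + 2*u - 3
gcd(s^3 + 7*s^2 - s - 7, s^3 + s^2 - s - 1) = s^2 - 1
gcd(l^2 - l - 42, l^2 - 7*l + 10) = 1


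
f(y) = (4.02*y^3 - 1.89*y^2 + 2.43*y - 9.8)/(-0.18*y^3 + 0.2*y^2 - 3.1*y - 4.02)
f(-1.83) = -13.20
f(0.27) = 1.90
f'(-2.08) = -2.66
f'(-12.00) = 0.32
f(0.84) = 1.02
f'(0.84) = -1.66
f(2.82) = -4.75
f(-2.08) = -12.05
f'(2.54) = -3.69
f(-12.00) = -19.46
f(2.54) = -3.69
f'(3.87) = -3.60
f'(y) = (0.54*y^2 - 0.4*y + 3.1)*(4.02*y^3 - 1.89*y^2 + 2.43*y - 9.8)/(-0.18*y^3 + 0.2*y^2 - 3.1*y - 4.02)^2 + (12.06*y^2 - 3.78*y + 2.43)/(-0.18*y^3 + 0.2*y^2 - 3.1*y - 4.02)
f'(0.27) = -1.66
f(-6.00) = -15.84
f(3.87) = -8.71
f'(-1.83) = -7.21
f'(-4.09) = 1.43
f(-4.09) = -13.42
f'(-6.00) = 1.06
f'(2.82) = -3.81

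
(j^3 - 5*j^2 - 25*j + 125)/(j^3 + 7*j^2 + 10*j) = (j^2 - 10*j + 25)/(j*(j + 2))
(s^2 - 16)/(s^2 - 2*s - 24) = (s - 4)/(s - 6)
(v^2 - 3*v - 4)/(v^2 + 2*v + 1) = (v - 4)/(v + 1)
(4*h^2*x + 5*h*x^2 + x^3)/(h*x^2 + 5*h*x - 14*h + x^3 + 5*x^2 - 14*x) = x*(4*h + x)/(x^2 + 5*x - 14)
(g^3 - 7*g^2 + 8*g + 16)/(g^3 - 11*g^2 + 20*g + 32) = (g - 4)/(g - 8)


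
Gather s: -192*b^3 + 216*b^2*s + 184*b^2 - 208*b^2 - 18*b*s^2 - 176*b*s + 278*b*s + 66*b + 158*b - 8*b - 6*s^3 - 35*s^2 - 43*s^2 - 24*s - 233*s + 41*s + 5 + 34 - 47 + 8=-192*b^3 - 24*b^2 + 216*b - 6*s^3 + s^2*(-18*b - 78) + s*(216*b^2 + 102*b - 216)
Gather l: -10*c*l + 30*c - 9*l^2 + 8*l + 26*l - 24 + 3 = 30*c - 9*l^2 + l*(34 - 10*c) - 21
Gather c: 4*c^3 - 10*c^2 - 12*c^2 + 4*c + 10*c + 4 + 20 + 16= 4*c^3 - 22*c^2 + 14*c + 40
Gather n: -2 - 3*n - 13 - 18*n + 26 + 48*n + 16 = 27*n + 27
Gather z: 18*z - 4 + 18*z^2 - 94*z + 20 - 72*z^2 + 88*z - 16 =-54*z^2 + 12*z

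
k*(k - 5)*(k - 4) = k^3 - 9*k^2 + 20*k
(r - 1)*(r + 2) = r^2 + r - 2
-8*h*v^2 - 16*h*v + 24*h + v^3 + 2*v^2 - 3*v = (-8*h + v)*(v - 1)*(v + 3)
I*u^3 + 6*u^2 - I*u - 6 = (u + 1)*(u - 6*I)*(I*u - I)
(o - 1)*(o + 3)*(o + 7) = o^3 + 9*o^2 + 11*o - 21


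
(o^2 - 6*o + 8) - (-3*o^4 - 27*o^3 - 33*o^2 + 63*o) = 3*o^4 + 27*o^3 + 34*o^2 - 69*o + 8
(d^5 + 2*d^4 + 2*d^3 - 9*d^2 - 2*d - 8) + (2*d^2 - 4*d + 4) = d^5 + 2*d^4 + 2*d^3 - 7*d^2 - 6*d - 4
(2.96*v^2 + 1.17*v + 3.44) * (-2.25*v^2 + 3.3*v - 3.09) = -6.66*v^4 + 7.1355*v^3 - 13.0254*v^2 + 7.7367*v - 10.6296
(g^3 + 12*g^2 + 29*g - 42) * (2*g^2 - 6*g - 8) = 2*g^5 + 18*g^4 - 22*g^3 - 354*g^2 + 20*g + 336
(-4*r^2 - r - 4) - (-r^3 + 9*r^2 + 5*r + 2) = r^3 - 13*r^2 - 6*r - 6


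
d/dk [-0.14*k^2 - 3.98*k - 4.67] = -0.28*k - 3.98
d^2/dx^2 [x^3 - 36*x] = 6*x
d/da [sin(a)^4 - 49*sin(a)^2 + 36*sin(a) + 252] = 2*(2*sin(a)^3 - 49*sin(a) + 18)*cos(a)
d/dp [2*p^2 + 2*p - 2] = 4*p + 2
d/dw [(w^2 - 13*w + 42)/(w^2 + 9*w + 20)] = 22*(w^2 - 2*w - 29)/(w^4 + 18*w^3 + 121*w^2 + 360*w + 400)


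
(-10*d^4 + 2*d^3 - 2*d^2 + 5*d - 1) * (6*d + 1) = -60*d^5 + 2*d^4 - 10*d^3 + 28*d^2 - d - 1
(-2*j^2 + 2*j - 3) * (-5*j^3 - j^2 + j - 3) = 10*j^5 - 8*j^4 + 11*j^3 + 11*j^2 - 9*j + 9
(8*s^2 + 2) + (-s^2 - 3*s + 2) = 7*s^2 - 3*s + 4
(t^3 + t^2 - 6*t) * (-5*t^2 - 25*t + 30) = -5*t^5 - 30*t^4 + 35*t^3 + 180*t^2 - 180*t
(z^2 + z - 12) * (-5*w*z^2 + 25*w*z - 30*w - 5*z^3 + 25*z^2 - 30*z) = -5*w*z^4 + 20*w*z^3 + 55*w*z^2 - 330*w*z + 360*w - 5*z^5 + 20*z^4 + 55*z^3 - 330*z^2 + 360*z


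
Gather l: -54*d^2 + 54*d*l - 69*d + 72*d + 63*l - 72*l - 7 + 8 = -54*d^2 + 3*d + l*(54*d - 9) + 1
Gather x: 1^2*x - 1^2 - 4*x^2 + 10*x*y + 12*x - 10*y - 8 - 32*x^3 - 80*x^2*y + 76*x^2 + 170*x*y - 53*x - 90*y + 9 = -32*x^3 + x^2*(72 - 80*y) + x*(180*y - 40) - 100*y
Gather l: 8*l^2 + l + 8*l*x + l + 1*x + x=8*l^2 + l*(8*x + 2) + 2*x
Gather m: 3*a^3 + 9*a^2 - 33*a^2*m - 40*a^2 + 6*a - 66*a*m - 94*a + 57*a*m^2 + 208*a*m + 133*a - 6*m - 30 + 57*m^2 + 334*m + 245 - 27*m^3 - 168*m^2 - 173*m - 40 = 3*a^3 - 31*a^2 + 45*a - 27*m^3 + m^2*(57*a - 111) + m*(-33*a^2 + 142*a + 155) + 175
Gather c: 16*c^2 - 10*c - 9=16*c^2 - 10*c - 9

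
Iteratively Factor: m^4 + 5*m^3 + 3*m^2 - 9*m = (m)*(m^3 + 5*m^2 + 3*m - 9) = m*(m + 3)*(m^2 + 2*m - 3) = m*(m + 3)^2*(m - 1)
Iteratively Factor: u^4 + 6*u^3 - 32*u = (u + 4)*(u^3 + 2*u^2 - 8*u) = u*(u + 4)*(u^2 + 2*u - 8) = u*(u - 2)*(u + 4)*(u + 4)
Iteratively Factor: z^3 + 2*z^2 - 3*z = (z + 3)*(z^2 - z) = z*(z + 3)*(z - 1)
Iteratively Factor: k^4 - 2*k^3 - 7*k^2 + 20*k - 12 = (k - 2)*(k^3 - 7*k + 6) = (k - 2)^2*(k^2 + 2*k - 3) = (k - 2)^2*(k + 3)*(k - 1)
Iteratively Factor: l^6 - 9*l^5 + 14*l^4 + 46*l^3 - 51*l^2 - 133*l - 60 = (l + 1)*(l^5 - 10*l^4 + 24*l^3 + 22*l^2 - 73*l - 60) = (l - 5)*(l + 1)*(l^4 - 5*l^3 - l^2 + 17*l + 12) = (l - 5)*(l + 1)^2*(l^3 - 6*l^2 + 5*l + 12) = (l - 5)*(l - 4)*(l + 1)^2*(l^2 - 2*l - 3) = (l - 5)*(l - 4)*(l - 3)*(l + 1)^2*(l + 1)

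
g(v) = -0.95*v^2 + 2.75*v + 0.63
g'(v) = 2.75 - 1.9*v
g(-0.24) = -0.08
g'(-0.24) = 3.21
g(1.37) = 2.61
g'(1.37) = 0.15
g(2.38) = 1.79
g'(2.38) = -1.77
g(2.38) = 1.79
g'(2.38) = -1.77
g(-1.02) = -3.16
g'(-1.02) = 4.69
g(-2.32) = -10.86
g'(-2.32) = 7.16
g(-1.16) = -3.84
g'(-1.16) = 4.95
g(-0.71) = -1.80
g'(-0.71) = 4.10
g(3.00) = 0.33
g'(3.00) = -2.95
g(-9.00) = -101.07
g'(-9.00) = 19.85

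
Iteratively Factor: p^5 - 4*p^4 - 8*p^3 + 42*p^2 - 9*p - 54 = (p + 1)*(p^4 - 5*p^3 - 3*p^2 + 45*p - 54) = (p - 3)*(p + 1)*(p^3 - 2*p^2 - 9*p + 18) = (p - 3)*(p - 2)*(p + 1)*(p^2 - 9) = (p - 3)^2*(p - 2)*(p + 1)*(p + 3)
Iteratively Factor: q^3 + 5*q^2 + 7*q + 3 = (q + 1)*(q^2 + 4*q + 3) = (q + 1)*(q + 3)*(q + 1)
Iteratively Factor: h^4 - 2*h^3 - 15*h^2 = (h)*(h^3 - 2*h^2 - 15*h) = h*(h + 3)*(h^2 - 5*h) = h*(h - 5)*(h + 3)*(h)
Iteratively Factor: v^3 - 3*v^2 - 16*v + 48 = (v - 4)*(v^2 + v - 12) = (v - 4)*(v + 4)*(v - 3)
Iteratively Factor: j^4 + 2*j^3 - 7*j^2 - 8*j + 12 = (j - 2)*(j^3 + 4*j^2 + j - 6) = (j - 2)*(j + 3)*(j^2 + j - 2) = (j - 2)*(j + 2)*(j + 3)*(j - 1)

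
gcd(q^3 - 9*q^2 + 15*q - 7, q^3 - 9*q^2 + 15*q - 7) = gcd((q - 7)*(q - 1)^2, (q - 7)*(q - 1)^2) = q^3 - 9*q^2 + 15*q - 7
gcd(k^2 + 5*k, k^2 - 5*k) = k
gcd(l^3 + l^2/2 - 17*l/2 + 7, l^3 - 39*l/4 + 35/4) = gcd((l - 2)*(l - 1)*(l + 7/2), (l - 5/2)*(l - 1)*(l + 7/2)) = l^2 + 5*l/2 - 7/2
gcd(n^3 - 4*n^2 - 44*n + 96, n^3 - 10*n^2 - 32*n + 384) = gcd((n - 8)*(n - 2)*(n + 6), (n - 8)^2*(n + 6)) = n^2 - 2*n - 48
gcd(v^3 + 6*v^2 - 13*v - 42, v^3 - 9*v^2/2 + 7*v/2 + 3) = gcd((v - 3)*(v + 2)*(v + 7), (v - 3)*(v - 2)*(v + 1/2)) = v - 3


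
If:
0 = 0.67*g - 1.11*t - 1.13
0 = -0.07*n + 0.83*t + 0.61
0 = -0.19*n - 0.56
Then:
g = 0.06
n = -2.95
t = -0.98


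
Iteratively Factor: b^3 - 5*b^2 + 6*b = (b)*(b^2 - 5*b + 6) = b*(b - 3)*(b - 2)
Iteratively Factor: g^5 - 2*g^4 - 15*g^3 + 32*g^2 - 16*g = (g)*(g^4 - 2*g^3 - 15*g^2 + 32*g - 16) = g*(g - 1)*(g^3 - g^2 - 16*g + 16) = g*(g - 1)*(g + 4)*(g^2 - 5*g + 4) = g*(g - 1)^2*(g + 4)*(g - 4)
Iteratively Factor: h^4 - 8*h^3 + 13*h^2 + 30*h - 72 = (h - 4)*(h^3 - 4*h^2 - 3*h + 18) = (h - 4)*(h - 3)*(h^2 - h - 6) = (h - 4)*(h - 3)^2*(h + 2)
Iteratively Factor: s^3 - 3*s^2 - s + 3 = (s + 1)*(s^2 - 4*s + 3) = (s - 3)*(s + 1)*(s - 1)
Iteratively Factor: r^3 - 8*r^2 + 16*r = (r - 4)*(r^2 - 4*r) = (r - 4)^2*(r)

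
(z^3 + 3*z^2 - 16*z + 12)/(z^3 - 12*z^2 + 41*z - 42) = (z^2 + 5*z - 6)/(z^2 - 10*z + 21)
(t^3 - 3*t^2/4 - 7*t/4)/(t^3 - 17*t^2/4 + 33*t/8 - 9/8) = 2*t*(4*t^2 - 3*t - 7)/(8*t^3 - 34*t^2 + 33*t - 9)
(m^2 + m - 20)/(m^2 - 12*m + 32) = (m + 5)/(m - 8)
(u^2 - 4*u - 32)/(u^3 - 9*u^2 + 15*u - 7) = (u^2 - 4*u - 32)/(u^3 - 9*u^2 + 15*u - 7)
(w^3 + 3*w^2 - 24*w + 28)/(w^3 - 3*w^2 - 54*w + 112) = (w - 2)/(w - 8)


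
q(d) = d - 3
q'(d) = 1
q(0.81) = -2.19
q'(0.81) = 1.00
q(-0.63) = -3.63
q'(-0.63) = 1.00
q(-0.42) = -3.42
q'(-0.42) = 1.00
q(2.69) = -0.31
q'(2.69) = 1.00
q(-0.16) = -3.16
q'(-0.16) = 1.00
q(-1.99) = -4.99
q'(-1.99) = 1.00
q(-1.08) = -4.08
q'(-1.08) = 1.00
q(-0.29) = -3.29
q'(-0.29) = 1.00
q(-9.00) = -12.00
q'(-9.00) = 1.00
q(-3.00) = -6.00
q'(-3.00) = 1.00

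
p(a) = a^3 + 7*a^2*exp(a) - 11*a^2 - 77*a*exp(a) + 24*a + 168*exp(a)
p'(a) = 7*a^2*exp(a) + 3*a^2 - 63*a*exp(a) - 22*a + 91*exp(a) + 24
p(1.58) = 324.22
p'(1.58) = 40.11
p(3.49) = -514.89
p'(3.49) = -1446.01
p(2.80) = 122.63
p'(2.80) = -515.97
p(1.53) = 322.01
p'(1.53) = 48.15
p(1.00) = 280.39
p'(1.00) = 100.14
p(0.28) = 200.36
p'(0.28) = 115.87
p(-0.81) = 77.34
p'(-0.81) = 109.01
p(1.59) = 324.61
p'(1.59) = 38.42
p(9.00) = 340383.52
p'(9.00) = 737449.64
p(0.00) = 168.00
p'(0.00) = 115.00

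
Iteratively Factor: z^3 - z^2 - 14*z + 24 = (z - 2)*(z^2 + z - 12) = (z - 3)*(z - 2)*(z + 4)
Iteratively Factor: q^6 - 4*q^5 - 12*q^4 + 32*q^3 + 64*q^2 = (q - 4)*(q^5 - 12*q^3 - 16*q^2) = (q - 4)*(q + 2)*(q^4 - 2*q^3 - 8*q^2) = q*(q - 4)*(q + 2)*(q^3 - 2*q^2 - 8*q) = q*(q - 4)^2*(q + 2)*(q^2 + 2*q) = q^2*(q - 4)^2*(q + 2)*(q + 2)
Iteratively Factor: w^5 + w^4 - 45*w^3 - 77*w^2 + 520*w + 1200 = (w - 5)*(w^4 + 6*w^3 - 15*w^2 - 152*w - 240) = (w - 5)*(w + 3)*(w^3 + 3*w^2 - 24*w - 80) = (w - 5)*(w + 3)*(w + 4)*(w^2 - w - 20) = (w - 5)*(w + 3)*(w + 4)^2*(w - 5)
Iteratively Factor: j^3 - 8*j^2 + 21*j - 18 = (j - 3)*(j^2 - 5*j + 6) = (j - 3)^2*(j - 2)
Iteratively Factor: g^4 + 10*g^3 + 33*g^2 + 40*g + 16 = (g + 4)*(g^3 + 6*g^2 + 9*g + 4) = (g + 4)^2*(g^2 + 2*g + 1) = (g + 1)*(g + 4)^2*(g + 1)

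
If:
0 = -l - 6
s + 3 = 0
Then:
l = -6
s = -3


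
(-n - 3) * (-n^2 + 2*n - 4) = n^3 + n^2 - 2*n + 12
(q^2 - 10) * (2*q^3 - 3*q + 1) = 2*q^5 - 23*q^3 + q^2 + 30*q - 10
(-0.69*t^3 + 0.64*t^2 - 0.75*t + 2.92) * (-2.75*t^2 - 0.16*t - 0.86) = 1.8975*t^5 - 1.6496*t^4 + 2.5535*t^3 - 8.4604*t^2 + 0.1778*t - 2.5112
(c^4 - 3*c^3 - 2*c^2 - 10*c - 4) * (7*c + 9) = 7*c^5 - 12*c^4 - 41*c^3 - 88*c^2 - 118*c - 36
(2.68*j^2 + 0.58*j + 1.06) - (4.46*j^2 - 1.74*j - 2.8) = -1.78*j^2 + 2.32*j + 3.86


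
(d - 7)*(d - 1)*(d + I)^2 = d^4 - 8*d^3 + 2*I*d^3 + 6*d^2 - 16*I*d^2 + 8*d + 14*I*d - 7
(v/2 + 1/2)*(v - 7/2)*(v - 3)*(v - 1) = v^4/2 - 13*v^3/4 + 19*v^2/4 + 13*v/4 - 21/4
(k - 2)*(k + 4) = k^2 + 2*k - 8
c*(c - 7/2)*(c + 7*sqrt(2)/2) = c^3 - 7*c^2/2 + 7*sqrt(2)*c^2/2 - 49*sqrt(2)*c/4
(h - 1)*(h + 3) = h^2 + 2*h - 3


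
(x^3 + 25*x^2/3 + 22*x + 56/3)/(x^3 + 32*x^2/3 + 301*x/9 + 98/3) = 3*(x^2 + 6*x + 8)/(3*x^2 + 25*x + 42)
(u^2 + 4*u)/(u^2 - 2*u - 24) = u/(u - 6)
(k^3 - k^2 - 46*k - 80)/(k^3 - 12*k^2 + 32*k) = (k^2 + 7*k + 10)/(k*(k - 4))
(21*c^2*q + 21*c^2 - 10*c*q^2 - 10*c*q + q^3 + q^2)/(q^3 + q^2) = 21*c^2/q^2 - 10*c/q + 1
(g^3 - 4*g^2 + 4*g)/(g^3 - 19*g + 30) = g*(g - 2)/(g^2 + 2*g - 15)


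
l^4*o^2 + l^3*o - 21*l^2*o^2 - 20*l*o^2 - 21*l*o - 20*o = (l - 5)*(l + 4)*(l*o + 1)*(l*o + o)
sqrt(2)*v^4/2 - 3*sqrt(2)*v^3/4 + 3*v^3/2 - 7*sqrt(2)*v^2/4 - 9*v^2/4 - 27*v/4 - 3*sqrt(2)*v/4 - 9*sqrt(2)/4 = (v - 3)*(v + 3/2)*(v + sqrt(2))*(sqrt(2)*v/2 + 1/2)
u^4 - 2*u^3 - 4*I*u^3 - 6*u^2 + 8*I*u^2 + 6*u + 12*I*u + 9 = (u - 3)*(u + 1)*(u - 3*I)*(u - I)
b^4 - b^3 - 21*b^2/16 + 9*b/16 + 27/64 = (b - 3/2)*(b - 3/4)*(b + 1/2)*(b + 3/4)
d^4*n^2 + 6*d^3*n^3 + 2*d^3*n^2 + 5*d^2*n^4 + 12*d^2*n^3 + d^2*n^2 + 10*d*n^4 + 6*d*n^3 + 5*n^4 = (d + n)*(d + 5*n)*(d*n + n)^2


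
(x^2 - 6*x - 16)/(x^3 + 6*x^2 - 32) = (x^2 - 6*x - 16)/(x^3 + 6*x^2 - 32)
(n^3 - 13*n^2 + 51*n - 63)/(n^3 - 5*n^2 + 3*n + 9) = (n - 7)/(n + 1)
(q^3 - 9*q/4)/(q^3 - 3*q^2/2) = (q + 3/2)/q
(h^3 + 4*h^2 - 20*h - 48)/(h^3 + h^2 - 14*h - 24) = (h + 6)/(h + 3)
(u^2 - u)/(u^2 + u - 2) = u/(u + 2)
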